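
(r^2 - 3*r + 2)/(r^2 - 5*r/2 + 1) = 2*(r - 1)/(2*r - 1)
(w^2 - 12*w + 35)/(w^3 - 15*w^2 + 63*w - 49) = (w - 5)/(w^2 - 8*w + 7)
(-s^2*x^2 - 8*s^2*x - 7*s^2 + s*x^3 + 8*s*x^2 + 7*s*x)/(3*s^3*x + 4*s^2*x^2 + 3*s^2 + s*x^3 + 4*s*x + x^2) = s*(-s*x^2 - 8*s*x - 7*s + x^3 + 8*x^2 + 7*x)/(3*s^3*x + 4*s^2*x^2 + 3*s^2 + s*x^3 + 4*s*x + x^2)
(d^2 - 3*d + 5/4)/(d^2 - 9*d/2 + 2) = (d - 5/2)/(d - 4)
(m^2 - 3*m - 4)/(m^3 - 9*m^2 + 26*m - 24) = (m + 1)/(m^2 - 5*m + 6)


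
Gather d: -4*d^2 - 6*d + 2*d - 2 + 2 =-4*d^2 - 4*d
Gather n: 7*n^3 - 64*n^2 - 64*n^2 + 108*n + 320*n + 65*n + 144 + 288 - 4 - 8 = 7*n^3 - 128*n^2 + 493*n + 420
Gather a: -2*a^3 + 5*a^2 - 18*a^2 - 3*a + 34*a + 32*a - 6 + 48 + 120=-2*a^3 - 13*a^2 + 63*a + 162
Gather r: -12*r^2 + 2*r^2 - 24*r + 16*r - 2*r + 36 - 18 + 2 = -10*r^2 - 10*r + 20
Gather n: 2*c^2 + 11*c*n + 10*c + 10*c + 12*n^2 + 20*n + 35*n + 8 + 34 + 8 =2*c^2 + 20*c + 12*n^2 + n*(11*c + 55) + 50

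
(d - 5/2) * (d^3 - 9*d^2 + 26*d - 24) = d^4 - 23*d^3/2 + 97*d^2/2 - 89*d + 60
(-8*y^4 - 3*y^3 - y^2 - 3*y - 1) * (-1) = 8*y^4 + 3*y^3 + y^2 + 3*y + 1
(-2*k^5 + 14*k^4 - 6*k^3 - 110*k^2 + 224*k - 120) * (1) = -2*k^5 + 14*k^4 - 6*k^3 - 110*k^2 + 224*k - 120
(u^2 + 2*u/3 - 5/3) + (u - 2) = u^2 + 5*u/3 - 11/3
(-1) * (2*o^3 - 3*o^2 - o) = -2*o^3 + 3*o^2 + o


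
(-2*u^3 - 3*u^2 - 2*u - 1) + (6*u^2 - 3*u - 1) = -2*u^3 + 3*u^2 - 5*u - 2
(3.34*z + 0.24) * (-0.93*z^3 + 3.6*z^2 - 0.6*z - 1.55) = -3.1062*z^4 + 11.8008*z^3 - 1.14*z^2 - 5.321*z - 0.372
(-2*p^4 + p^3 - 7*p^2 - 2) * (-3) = 6*p^4 - 3*p^3 + 21*p^2 + 6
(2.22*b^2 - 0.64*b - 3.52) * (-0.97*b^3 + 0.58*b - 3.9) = -2.1534*b^5 + 0.6208*b^4 + 4.702*b^3 - 9.0292*b^2 + 0.4544*b + 13.728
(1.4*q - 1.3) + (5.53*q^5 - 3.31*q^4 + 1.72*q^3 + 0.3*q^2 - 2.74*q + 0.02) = 5.53*q^5 - 3.31*q^4 + 1.72*q^3 + 0.3*q^2 - 1.34*q - 1.28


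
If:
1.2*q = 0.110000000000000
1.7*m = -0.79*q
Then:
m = -0.04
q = 0.09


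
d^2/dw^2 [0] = 0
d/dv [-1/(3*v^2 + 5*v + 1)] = (6*v + 5)/(3*v^2 + 5*v + 1)^2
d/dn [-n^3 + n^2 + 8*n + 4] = -3*n^2 + 2*n + 8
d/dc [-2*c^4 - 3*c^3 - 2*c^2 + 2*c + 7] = -8*c^3 - 9*c^2 - 4*c + 2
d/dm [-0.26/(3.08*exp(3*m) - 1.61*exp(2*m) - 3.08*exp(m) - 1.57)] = (2.4024*exp(2*m) - 0.8372*exp(m) - 0.8008)*exp(m)/(-3.08*exp(3*m) + 1.61*exp(2*m) + 3.08*exp(m) + 1.57)^2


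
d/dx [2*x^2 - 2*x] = 4*x - 2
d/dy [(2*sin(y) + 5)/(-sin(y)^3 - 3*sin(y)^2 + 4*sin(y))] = (4*sin(y)^3 + 21*sin(y)^2 + 30*sin(y) - 20)*cos(y)/((sin(y) - 1)^2*(sin(y) + 4)^2*sin(y)^2)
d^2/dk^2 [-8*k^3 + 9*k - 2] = -48*k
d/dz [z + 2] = 1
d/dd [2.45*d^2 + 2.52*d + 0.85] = 4.9*d + 2.52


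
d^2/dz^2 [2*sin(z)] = -2*sin(z)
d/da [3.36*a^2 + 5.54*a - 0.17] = 6.72*a + 5.54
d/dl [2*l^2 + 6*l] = 4*l + 6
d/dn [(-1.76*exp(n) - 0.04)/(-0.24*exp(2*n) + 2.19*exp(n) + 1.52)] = (-(0.48*exp(n) - 2.19)*(1.76*exp(n) + 0.04) + 0.4224*exp(2*n) - 3.8544*exp(n) - 2.6752)*exp(n)/(-0.24*exp(2*n) + 2.19*exp(n) + 1.52)^2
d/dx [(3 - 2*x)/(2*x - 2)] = -1/(2*(x - 1)^2)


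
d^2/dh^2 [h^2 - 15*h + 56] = 2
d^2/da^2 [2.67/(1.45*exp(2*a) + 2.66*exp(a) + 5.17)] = (2.67*(2.9*exp(a) + 2.66)*(5.8*exp(a) + 5.32)*exp(a) - (15.486*exp(a) + 7.1022)*(1.45*exp(2*a) + 2.66*exp(a) + 5.17))*exp(a)/(1.45*exp(2*a) + 2.66*exp(a) + 5.17)^3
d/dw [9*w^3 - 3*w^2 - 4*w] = 27*w^2 - 6*w - 4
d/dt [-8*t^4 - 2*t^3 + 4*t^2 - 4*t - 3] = -32*t^3 - 6*t^2 + 8*t - 4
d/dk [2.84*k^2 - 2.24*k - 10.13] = 5.68*k - 2.24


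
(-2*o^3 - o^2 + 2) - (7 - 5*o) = -2*o^3 - o^2 + 5*o - 5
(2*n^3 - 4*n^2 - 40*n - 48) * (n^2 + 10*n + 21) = 2*n^5 + 16*n^4 - 38*n^3 - 532*n^2 - 1320*n - 1008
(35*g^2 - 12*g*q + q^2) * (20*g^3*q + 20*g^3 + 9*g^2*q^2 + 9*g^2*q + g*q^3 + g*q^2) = 700*g^5*q + 700*g^5 + 75*g^4*q^2 + 75*g^4*q - 53*g^3*q^3 - 53*g^3*q^2 - 3*g^2*q^4 - 3*g^2*q^3 + g*q^5 + g*q^4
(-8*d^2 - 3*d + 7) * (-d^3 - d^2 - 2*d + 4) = 8*d^5 + 11*d^4 + 12*d^3 - 33*d^2 - 26*d + 28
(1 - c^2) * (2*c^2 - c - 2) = -2*c^4 + c^3 + 4*c^2 - c - 2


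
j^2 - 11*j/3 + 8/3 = (j - 8/3)*(j - 1)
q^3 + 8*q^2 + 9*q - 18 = (q - 1)*(q + 3)*(q + 6)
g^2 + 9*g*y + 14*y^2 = (g + 2*y)*(g + 7*y)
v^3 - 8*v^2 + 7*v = v*(v - 7)*(v - 1)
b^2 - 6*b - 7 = (b - 7)*(b + 1)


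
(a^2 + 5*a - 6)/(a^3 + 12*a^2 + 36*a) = (a - 1)/(a*(a + 6))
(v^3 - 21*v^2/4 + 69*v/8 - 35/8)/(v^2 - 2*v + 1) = (8*v^2 - 34*v + 35)/(8*(v - 1))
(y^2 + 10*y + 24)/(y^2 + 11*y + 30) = (y + 4)/(y + 5)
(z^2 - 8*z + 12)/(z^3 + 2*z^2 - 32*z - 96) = (z - 2)/(z^2 + 8*z + 16)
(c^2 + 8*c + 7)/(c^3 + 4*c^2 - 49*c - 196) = (c + 1)/(c^2 - 3*c - 28)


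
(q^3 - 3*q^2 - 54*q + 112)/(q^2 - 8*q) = q + 5 - 14/q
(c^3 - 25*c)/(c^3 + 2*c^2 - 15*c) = (c - 5)/(c - 3)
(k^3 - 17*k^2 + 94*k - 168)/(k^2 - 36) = (k^2 - 11*k + 28)/(k + 6)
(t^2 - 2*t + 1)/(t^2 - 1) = (t - 1)/(t + 1)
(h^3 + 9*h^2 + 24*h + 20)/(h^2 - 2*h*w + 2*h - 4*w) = (-h^2 - 7*h - 10)/(-h + 2*w)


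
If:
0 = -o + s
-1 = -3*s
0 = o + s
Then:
No Solution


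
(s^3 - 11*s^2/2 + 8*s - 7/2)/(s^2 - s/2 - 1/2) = (2*s^2 - 9*s + 7)/(2*s + 1)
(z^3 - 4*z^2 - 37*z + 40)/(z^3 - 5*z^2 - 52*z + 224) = (z^2 + 4*z - 5)/(z^2 + 3*z - 28)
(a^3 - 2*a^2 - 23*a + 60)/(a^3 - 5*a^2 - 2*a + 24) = (a + 5)/(a + 2)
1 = 1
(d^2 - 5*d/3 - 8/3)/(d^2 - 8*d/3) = (d + 1)/d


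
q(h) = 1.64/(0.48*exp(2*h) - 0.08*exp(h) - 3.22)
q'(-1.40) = -0.01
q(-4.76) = -0.51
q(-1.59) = -0.51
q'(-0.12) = -0.13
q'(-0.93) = -0.02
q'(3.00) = -0.02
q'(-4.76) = 0.00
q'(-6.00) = 0.00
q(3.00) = 0.01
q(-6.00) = -0.51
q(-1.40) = -0.51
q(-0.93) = -0.52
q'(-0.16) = -0.12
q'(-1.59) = -0.00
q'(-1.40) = -0.01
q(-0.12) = -0.56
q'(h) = 1.64*(-0.96*exp(2*h) + 0.08*exp(h))/(0.48*exp(2*h) - 0.08*exp(h) - 3.22)^2 = (0.1312 - 1.5744*exp(h))*exp(h)/(-0.48*exp(2*h) + 0.08*exp(h) + 3.22)^2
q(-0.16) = -0.56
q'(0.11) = -0.25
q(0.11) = -0.60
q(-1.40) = -0.51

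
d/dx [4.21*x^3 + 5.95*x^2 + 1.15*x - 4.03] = 12.63*x^2 + 11.9*x + 1.15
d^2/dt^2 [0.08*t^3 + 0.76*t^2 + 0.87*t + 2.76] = 0.48*t + 1.52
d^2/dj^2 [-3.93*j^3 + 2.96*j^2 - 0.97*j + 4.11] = 5.92 - 23.58*j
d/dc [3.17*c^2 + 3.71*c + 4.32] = 6.34*c + 3.71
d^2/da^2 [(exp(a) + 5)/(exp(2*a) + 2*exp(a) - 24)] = (exp(4*a) + 18*exp(3*a) + 174*exp(2*a) + 548*exp(a) + 816)*exp(a)/(exp(6*a) + 6*exp(5*a) - 60*exp(4*a) - 280*exp(3*a) + 1440*exp(2*a) + 3456*exp(a) - 13824)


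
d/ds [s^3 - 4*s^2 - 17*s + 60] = 3*s^2 - 8*s - 17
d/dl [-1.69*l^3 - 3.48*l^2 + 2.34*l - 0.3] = -5.07*l^2 - 6.96*l + 2.34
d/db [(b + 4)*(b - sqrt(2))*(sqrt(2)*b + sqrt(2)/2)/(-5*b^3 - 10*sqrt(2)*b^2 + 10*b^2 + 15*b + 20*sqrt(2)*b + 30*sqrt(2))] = (-12*b^4 + 13*sqrt(2)*b^4 - 4*b^3 + 20*sqrt(2)*b^3 - 33*sqrt(2)*b^2 + 160*b^2 - 80*sqrt(2)*b + 248*b - 76*sqrt(2) + 72)/(10*(b^6 - 4*b^5 + 4*sqrt(2)*b^5 - 16*sqrt(2)*b^4 + 6*b^4 - 20*b^3 - 8*sqrt(2)*b^3 - 7*b^2 + 48*sqrt(2)*b^2 + 36*sqrt(2)*b + 96*b + 72))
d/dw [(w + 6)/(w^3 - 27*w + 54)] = -2/(w^3 - 9*w^2 + 27*w - 27)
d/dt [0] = 0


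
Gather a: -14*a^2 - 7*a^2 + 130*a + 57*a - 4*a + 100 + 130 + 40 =-21*a^2 + 183*a + 270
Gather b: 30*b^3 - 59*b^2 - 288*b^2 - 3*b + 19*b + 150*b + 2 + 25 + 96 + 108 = 30*b^3 - 347*b^2 + 166*b + 231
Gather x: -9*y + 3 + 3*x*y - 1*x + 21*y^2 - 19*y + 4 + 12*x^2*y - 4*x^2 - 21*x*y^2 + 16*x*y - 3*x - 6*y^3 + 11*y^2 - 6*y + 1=x^2*(12*y - 4) + x*(-21*y^2 + 19*y - 4) - 6*y^3 + 32*y^2 - 34*y + 8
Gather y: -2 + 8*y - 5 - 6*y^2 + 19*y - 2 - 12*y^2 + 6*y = -18*y^2 + 33*y - 9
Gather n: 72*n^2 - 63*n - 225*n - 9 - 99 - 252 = 72*n^2 - 288*n - 360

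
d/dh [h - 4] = 1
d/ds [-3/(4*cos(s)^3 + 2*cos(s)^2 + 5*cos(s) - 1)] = 3*(12*sin(s)^2 - 4*cos(s) - 17)*sin(s)/(8*cos(s) + cos(2*s) + cos(3*s))^2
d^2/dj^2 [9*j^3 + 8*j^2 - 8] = 54*j + 16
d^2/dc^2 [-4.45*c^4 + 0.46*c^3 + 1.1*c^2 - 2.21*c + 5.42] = -53.4*c^2 + 2.76*c + 2.2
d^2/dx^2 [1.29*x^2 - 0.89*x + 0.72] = 2.58000000000000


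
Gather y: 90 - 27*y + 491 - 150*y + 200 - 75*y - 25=756 - 252*y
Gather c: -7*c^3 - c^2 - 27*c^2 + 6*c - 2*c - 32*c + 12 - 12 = -7*c^3 - 28*c^2 - 28*c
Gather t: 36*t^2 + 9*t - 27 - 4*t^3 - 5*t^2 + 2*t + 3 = -4*t^3 + 31*t^2 + 11*t - 24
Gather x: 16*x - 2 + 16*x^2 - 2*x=16*x^2 + 14*x - 2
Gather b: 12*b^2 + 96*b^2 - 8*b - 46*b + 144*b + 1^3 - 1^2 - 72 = 108*b^2 + 90*b - 72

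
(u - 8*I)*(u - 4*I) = u^2 - 12*I*u - 32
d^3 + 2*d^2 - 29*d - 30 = (d - 5)*(d + 1)*(d + 6)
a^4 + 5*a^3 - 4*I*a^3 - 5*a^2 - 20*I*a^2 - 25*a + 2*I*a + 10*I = (a + 5)*(a - 2*I)*(a - I)^2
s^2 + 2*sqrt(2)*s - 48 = (s - 4*sqrt(2))*(s + 6*sqrt(2))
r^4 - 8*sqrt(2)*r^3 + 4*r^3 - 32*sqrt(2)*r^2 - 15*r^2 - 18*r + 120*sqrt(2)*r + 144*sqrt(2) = (r - 3)*(r + 1)*(r + 6)*(r - 8*sqrt(2))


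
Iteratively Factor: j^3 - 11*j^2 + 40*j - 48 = (j - 3)*(j^2 - 8*j + 16) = (j - 4)*(j - 3)*(j - 4)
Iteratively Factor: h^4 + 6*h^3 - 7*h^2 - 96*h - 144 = (h + 4)*(h^3 + 2*h^2 - 15*h - 36) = (h + 3)*(h + 4)*(h^2 - h - 12) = (h - 4)*(h + 3)*(h + 4)*(h + 3)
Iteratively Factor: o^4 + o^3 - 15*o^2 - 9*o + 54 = (o - 3)*(o^3 + 4*o^2 - 3*o - 18) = (o - 3)*(o - 2)*(o^2 + 6*o + 9) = (o - 3)*(o - 2)*(o + 3)*(o + 3)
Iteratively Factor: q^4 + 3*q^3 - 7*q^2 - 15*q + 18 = (q - 2)*(q^3 + 5*q^2 + 3*q - 9) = (q - 2)*(q - 1)*(q^2 + 6*q + 9) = (q - 2)*(q - 1)*(q + 3)*(q + 3)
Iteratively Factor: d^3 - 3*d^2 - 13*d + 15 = (d - 5)*(d^2 + 2*d - 3) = (d - 5)*(d + 3)*(d - 1)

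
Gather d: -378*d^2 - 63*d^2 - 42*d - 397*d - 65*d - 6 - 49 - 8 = -441*d^2 - 504*d - 63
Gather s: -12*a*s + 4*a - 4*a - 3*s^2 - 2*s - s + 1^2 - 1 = -3*s^2 + s*(-12*a - 3)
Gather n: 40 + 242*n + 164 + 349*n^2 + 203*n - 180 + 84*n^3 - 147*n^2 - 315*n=84*n^3 + 202*n^2 + 130*n + 24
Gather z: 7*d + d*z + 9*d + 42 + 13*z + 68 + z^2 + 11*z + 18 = 16*d + z^2 + z*(d + 24) + 128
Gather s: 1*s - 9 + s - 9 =2*s - 18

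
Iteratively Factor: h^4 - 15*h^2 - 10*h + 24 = (h + 2)*(h^3 - 2*h^2 - 11*h + 12) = (h - 4)*(h + 2)*(h^2 + 2*h - 3) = (h - 4)*(h - 1)*(h + 2)*(h + 3)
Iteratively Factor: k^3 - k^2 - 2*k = (k)*(k^2 - k - 2) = k*(k - 2)*(k + 1)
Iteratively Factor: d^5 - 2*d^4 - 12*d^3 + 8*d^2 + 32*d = (d + 2)*(d^4 - 4*d^3 - 4*d^2 + 16*d) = (d - 2)*(d + 2)*(d^3 - 2*d^2 - 8*d) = (d - 4)*(d - 2)*(d + 2)*(d^2 + 2*d) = (d - 4)*(d - 2)*(d + 2)^2*(d)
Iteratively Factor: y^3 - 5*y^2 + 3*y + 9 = (y - 3)*(y^2 - 2*y - 3) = (y - 3)*(y + 1)*(y - 3)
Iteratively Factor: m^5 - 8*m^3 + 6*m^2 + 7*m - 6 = (m - 1)*(m^4 + m^3 - 7*m^2 - m + 6) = (m - 2)*(m - 1)*(m^3 + 3*m^2 - m - 3) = (m - 2)*(m - 1)*(m + 1)*(m^2 + 2*m - 3) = (m - 2)*(m - 1)*(m + 1)*(m + 3)*(m - 1)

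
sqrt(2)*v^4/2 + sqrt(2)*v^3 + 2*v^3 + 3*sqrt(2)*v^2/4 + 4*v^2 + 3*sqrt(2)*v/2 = v*(v + 2)*(v + 3*sqrt(2)/2)*(sqrt(2)*v/2 + 1/2)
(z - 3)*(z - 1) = z^2 - 4*z + 3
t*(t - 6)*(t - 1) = t^3 - 7*t^2 + 6*t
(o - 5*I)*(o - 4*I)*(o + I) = o^3 - 8*I*o^2 - 11*o - 20*I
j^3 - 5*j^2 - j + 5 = (j - 5)*(j - 1)*(j + 1)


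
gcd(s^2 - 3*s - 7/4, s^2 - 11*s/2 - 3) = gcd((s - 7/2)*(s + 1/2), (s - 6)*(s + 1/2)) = s + 1/2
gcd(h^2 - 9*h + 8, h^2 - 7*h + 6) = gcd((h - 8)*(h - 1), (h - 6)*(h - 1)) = h - 1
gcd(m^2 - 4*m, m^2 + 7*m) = m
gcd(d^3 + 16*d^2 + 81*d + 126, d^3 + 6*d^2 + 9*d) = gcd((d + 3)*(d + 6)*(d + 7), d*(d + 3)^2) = d + 3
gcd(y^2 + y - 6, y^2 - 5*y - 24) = y + 3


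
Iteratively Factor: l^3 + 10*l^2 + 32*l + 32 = (l + 4)*(l^2 + 6*l + 8) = (l + 2)*(l + 4)*(l + 4)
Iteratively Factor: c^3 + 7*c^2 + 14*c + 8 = (c + 4)*(c^2 + 3*c + 2) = (c + 2)*(c + 4)*(c + 1)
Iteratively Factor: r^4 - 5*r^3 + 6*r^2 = (r)*(r^3 - 5*r^2 + 6*r) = r^2*(r^2 - 5*r + 6) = r^2*(r - 2)*(r - 3)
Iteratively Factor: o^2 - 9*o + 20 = (o - 4)*(o - 5)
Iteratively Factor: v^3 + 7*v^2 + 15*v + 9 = (v + 3)*(v^2 + 4*v + 3) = (v + 3)^2*(v + 1)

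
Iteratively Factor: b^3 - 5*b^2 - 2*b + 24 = (b - 4)*(b^2 - b - 6) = (b - 4)*(b - 3)*(b + 2)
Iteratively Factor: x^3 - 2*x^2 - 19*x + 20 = (x - 5)*(x^2 + 3*x - 4) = (x - 5)*(x - 1)*(x + 4)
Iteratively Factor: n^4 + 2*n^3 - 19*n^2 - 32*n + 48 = (n - 4)*(n^3 + 6*n^2 + 5*n - 12) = (n - 4)*(n - 1)*(n^2 + 7*n + 12) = (n - 4)*(n - 1)*(n + 4)*(n + 3)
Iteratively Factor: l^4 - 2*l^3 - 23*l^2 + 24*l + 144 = (l - 4)*(l^3 + 2*l^2 - 15*l - 36) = (l - 4)^2*(l^2 + 6*l + 9) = (l - 4)^2*(l + 3)*(l + 3)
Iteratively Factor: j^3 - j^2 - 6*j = (j - 3)*(j^2 + 2*j) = j*(j - 3)*(j + 2)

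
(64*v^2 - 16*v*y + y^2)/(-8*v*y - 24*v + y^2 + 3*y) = (-8*v + y)/(y + 3)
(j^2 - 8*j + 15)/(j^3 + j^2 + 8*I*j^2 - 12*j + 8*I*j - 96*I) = (j - 5)/(j^2 + j*(4 + 8*I) + 32*I)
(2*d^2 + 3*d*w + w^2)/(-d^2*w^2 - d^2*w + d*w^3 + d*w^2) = (2*d^2 + 3*d*w + w^2)/(d*w*(-d*w - d + w^2 + w))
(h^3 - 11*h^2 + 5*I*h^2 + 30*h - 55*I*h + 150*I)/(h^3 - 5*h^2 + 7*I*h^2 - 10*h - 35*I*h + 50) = (h - 6)/(h + 2*I)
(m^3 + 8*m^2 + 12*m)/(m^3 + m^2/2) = 2*(m^2 + 8*m + 12)/(m*(2*m + 1))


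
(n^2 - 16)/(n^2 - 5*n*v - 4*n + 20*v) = (-n - 4)/(-n + 5*v)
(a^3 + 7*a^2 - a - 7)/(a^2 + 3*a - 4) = (a^2 + 8*a + 7)/(a + 4)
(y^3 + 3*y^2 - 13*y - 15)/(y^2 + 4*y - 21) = (y^2 + 6*y + 5)/(y + 7)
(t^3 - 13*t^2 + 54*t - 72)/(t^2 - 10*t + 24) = t - 3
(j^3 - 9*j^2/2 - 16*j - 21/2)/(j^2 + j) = j - 11/2 - 21/(2*j)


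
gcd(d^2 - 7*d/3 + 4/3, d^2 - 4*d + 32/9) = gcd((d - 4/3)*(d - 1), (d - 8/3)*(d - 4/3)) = d - 4/3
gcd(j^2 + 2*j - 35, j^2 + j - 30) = j - 5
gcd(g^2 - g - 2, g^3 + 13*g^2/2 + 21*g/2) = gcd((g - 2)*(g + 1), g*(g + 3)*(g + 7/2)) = 1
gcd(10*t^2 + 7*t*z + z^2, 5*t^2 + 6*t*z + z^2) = 5*t + z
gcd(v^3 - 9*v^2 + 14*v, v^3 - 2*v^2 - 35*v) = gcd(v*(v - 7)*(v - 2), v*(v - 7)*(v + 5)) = v^2 - 7*v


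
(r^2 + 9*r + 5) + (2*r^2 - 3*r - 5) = 3*r^2 + 6*r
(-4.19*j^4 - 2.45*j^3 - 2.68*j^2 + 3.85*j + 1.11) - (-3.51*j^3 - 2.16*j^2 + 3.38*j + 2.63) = -4.19*j^4 + 1.06*j^3 - 0.52*j^2 + 0.47*j - 1.52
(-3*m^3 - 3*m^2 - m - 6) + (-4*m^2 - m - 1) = -3*m^3 - 7*m^2 - 2*m - 7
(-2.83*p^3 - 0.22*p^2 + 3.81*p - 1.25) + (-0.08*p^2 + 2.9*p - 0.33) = -2.83*p^3 - 0.3*p^2 + 6.71*p - 1.58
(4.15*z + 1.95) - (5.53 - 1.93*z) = 6.08*z - 3.58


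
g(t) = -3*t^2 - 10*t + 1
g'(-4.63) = 17.78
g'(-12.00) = 62.00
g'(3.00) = -28.00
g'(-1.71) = 0.26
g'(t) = -6*t - 10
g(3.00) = -56.00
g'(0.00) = -10.00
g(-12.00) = -311.00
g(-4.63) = -17.01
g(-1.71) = 9.33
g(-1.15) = 8.53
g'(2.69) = -26.14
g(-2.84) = 5.20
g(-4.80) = -20.12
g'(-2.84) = 7.04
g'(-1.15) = -3.10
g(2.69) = -47.61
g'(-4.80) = 18.80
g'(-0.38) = -7.72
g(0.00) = 1.00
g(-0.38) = 4.37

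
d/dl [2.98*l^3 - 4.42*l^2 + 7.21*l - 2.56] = 8.94*l^2 - 8.84*l + 7.21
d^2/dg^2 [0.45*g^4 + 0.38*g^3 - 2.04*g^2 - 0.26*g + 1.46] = 5.4*g^2 + 2.28*g - 4.08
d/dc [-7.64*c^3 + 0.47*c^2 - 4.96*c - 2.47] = -22.92*c^2 + 0.94*c - 4.96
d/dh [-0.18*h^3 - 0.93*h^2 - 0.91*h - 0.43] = -0.54*h^2 - 1.86*h - 0.91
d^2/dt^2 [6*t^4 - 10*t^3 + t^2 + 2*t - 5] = 72*t^2 - 60*t + 2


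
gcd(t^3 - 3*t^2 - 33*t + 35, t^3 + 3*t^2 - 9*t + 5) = t^2 + 4*t - 5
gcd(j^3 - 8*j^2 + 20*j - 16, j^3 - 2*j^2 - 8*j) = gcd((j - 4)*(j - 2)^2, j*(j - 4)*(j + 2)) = j - 4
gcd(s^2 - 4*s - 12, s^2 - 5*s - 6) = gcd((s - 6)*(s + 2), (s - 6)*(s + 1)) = s - 6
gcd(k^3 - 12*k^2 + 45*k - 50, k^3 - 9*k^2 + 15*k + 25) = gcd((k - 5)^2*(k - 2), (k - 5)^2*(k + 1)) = k^2 - 10*k + 25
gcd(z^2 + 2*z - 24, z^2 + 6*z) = z + 6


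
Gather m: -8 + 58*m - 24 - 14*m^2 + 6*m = -14*m^2 + 64*m - 32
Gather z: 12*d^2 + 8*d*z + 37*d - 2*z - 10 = 12*d^2 + 37*d + z*(8*d - 2) - 10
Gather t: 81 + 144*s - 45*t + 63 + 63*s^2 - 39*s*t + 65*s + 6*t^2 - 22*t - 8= 63*s^2 + 209*s + 6*t^2 + t*(-39*s - 67) + 136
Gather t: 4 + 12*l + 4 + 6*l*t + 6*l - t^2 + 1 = 6*l*t + 18*l - t^2 + 9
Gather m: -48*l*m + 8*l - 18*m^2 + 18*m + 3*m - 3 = 8*l - 18*m^2 + m*(21 - 48*l) - 3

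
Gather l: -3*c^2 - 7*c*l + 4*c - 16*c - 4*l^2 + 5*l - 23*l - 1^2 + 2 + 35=-3*c^2 - 12*c - 4*l^2 + l*(-7*c - 18) + 36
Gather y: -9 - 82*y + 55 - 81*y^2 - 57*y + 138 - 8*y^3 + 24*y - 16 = -8*y^3 - 81*y^2 - 115*y + 168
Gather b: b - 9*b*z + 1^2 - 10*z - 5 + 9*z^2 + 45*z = b*(1 - 9*z) + 9*z^2 + 35*z - 4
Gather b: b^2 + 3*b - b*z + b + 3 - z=b^2 + b*(4 - z) - z + 3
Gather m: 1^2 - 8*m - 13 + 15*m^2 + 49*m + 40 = 15*m^2 + 41*m + 28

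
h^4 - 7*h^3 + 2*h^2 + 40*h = h*(h - 5)*(h - 4)*(h + 2)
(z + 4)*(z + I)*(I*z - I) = I*z^3 - z^2 + 3*I*z^2 - 3*z - 4*I*z + 4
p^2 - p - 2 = (p - 2)*(p + 1)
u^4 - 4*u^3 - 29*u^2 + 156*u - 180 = (u - 5)*(u - 3)*(u - 2)*(u + 6)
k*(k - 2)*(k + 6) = k^3 + 4*k^2 - 12*k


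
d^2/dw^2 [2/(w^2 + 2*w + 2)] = 4*(-w^2 - 2*w + 4*(w + 1)^2 - 2)/(w^2 + 2*w + 2)^3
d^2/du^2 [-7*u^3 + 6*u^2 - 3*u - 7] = 12 - 42*u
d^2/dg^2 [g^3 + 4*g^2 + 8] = 6*g + 8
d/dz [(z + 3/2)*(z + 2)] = 2*z + 7/2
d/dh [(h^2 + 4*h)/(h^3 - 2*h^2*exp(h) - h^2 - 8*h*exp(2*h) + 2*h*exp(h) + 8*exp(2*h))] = (h*(h + 4)*(2*h^2*exp(h) - 3*h^2 + 16*h*exp(2*h) + 2*h*exp(h) + 2*h - 8*exp(2*h) - 2*exp(h)) + 2*(h + 2)*(h^3 - 2*h^2*exp(h) - h^2 - 8*h*exp(2*h) + 2*h*exp(h) + 8*exp(2*h)))/(h^3 - 2*h^2*exp(h) - h^2 - 8*h*exp(2*h) + 2*h*exp(h) + 8*exp(2*h))^2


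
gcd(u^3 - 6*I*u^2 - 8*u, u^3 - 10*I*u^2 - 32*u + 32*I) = u^2 - 6*I*u - 8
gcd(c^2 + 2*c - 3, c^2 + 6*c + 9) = c + 3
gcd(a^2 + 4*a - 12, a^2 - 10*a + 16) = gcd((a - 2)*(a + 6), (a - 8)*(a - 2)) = a - 2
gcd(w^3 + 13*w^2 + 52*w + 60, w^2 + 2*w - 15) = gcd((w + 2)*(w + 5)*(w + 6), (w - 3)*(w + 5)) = w + 5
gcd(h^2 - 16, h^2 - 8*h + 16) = h - 4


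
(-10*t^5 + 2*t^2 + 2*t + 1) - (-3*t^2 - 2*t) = -10*t^5 + 5*t^2 + 4*t + 1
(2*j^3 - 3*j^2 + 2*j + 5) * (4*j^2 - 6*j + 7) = 8*j^5 - 24*j^4 + 40*j^3 - 13*j^2 - 16*j + 35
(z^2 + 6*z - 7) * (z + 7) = z^3 + 13*z^2 + 35*z - 49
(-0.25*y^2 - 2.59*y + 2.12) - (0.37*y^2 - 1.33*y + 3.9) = -0.62*y^2 - 1.26*y - 1.78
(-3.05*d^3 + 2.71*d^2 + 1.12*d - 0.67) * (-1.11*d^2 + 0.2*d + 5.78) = 3.3855*d^5 - 3.6181*d^4 - 18.3302*d^3 + 16.6315*d^2 + 6.3396*d - 3.8726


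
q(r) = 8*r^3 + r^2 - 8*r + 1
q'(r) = 24*r^2 + 2*r - 8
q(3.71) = 393.60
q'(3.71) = 329.76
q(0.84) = -0.27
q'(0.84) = 10.61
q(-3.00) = -182.00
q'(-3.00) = 202.00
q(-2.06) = -48.21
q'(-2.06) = 89.73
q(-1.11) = 0.17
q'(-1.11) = 19.35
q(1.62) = 24.68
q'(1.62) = 58.23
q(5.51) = 1325.55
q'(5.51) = 731.66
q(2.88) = 177.36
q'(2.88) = 196.83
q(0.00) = 1.00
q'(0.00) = -8.00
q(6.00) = 1717.00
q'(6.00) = 868.00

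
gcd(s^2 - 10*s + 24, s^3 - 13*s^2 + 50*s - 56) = s - 4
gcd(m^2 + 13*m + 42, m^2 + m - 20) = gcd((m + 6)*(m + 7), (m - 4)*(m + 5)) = 1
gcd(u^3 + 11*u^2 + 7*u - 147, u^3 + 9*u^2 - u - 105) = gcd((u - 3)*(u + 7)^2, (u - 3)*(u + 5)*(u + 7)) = u^2 + 4*u - 21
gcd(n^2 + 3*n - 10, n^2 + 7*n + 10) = n + 5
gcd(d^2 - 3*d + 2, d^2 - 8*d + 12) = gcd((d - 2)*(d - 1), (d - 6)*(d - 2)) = d - 2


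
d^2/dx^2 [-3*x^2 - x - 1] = -6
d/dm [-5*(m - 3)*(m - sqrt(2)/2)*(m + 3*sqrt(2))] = -15*m^2 - 25*sqrt(2)*m + 30*m + 15 + 75*sqrt(2)/2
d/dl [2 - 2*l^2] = -4*l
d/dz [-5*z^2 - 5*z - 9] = -10*z - 5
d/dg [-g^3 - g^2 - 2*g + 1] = -3*g^2 - 2*g - 2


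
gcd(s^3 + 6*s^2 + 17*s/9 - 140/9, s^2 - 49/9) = s + 7/3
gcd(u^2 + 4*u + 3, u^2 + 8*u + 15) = u + 3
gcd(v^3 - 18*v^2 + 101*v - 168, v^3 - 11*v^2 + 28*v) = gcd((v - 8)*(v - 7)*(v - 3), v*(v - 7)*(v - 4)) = v - 7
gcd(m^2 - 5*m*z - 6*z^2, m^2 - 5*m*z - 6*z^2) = -m^2 + 5*m*z + 6*z^2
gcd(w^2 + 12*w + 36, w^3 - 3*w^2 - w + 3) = 1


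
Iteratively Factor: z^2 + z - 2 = (z + 2)*(z - 1)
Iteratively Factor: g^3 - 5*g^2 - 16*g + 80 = (g - 5)*(g^2 - 16) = (g - 5)*(g - 4)*(g + 4)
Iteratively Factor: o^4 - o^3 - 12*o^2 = (o)*(o^3 - o^2 - 12*o) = o*(o - 4)*(o^2 + 3*o) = o^2*(o - 4)*(o + 3)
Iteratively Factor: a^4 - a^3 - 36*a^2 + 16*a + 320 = (a + 4)*(a^3 - 5*a^2 - 16*a + 80) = (a - 5)*(a + 4)*(a^2 - 16) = (a - 5)*(a + 4)^2*(a - 4)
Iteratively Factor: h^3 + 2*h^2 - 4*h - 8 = (h + 2)*(h^2 - 4) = (h + 2)^2*(h - 2)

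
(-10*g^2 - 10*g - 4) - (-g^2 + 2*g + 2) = -9*g^2 - 12*g - 6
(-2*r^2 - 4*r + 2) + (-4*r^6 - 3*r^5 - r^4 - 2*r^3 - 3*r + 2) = -4*r^6 - 3*r^5 - r^4 - 2*r^3 - 2*r^2 - 7*r + 4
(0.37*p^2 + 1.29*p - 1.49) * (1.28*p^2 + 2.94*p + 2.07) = 0.4736*p^4 + 2.739*p^3 + 2.6513*p^2 - 1.7103*p - 3.0843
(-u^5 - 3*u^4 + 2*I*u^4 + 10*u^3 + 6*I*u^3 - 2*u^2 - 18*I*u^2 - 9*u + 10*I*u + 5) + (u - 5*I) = -u^5 - 3*u^4 + 2*I*u^4 + 10*u^3 + 6*I*u^3 - 2*u^2 - 18*I*u^2 - 8*u + 10*I*u + 5 - 5*I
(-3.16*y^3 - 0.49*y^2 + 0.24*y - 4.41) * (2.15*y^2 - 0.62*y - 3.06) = -6.794*y^5 + 0.9057*y^4 + 10.4894*y^3 - 8.1309*y^2 + 1.9998*y + 13.4946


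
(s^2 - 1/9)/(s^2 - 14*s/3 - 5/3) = (s - 1/3)/(s - 5)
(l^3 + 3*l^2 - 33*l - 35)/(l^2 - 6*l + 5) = (l^2 + 8*l + 7)/(l - 1)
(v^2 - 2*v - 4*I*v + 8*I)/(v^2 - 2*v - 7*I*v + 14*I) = (v - 4*I)/(v - 7*I)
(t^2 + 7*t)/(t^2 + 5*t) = (t + 7)/(t + 5)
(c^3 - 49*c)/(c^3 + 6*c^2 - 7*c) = (c - 7)/(c - 1)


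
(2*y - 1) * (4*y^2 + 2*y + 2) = 8*y^3 + 2*y - 2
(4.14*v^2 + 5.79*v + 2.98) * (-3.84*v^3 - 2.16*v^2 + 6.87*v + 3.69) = -15.8976*v^5 - 31.176*v^4 + 4.4922*v^3 + 48.6171*v^2 + 41.8377*v + 10.9962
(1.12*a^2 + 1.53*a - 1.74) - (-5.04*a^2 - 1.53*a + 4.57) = 6.16*a^2 + 3.06*a - 6.31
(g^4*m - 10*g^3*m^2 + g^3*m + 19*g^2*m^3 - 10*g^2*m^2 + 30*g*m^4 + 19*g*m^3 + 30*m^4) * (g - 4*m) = g^5*m - 14*g^4*m^2 + g^4*m + 59*g^3*m^3 - 14*g^3*m^2 - 46*g^2*m^4 + 59*g^2*m^3 - 120*g*m^5 - 46*g*m^4 - 120*m^5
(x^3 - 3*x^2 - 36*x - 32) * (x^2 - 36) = x^5 - 3*x^4 - 72*x^3 + 76*x^2 + 1296*x + 1152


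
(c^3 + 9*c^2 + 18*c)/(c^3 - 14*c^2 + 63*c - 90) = c*(c^2 + 9*c + 18)/(c^3 - 14*c^2 + 63*c - 90)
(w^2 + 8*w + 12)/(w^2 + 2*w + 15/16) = 16*(w^2 + 8*w + 12)/(16*w^2 + 32*w + 15)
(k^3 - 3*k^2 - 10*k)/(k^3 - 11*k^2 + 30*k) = (k + 2)/(k - 6)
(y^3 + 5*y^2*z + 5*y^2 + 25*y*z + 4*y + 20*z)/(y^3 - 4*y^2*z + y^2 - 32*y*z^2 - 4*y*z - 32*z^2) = (y^2 + 5*y*z + 4*y + 20*z)/(y^2 - 4*y*z - 32*z^2)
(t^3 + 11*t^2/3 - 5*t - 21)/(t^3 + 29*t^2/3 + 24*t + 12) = (3*t^2 + 2*t - 21)/(3*t^2 + 20*t + 12)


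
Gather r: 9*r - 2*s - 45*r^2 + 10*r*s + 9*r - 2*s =-45*r^2 + r*(10*s + 18) - 4*s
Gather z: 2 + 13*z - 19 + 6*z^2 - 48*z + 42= 6*z^2 - 35*z + 25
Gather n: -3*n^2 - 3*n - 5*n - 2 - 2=-3*n^2 - 8*n - 4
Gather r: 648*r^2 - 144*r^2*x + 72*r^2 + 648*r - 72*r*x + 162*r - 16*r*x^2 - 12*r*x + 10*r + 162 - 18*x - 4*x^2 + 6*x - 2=r^2*(720 - 144*x) + r*(-16*x^2 - 84*x + 820) - 4*x^2 - 12*x + 160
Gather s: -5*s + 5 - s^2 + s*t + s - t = -s^2 + s*(t - 4) - t + 5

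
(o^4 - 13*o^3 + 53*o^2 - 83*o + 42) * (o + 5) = o^5 - 8*o^4 - 12*o^3 + 182*o^2 - 373*o + 210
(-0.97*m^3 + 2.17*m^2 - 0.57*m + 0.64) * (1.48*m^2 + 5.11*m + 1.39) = -1.4356*m^5 - 1.7451*m^4 + 8.8968*m^3 + 1.0508*m^2 + 2.4781*m + 0.8896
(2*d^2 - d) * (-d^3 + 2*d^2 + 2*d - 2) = -2*d^5 + 5*d^4 + 2*d^3 - 6*d^2 + 2*d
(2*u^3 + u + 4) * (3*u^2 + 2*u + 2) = 6*u^5 + 4*u^4 + 7*u^3 + 14*u^2 + 10*u + 8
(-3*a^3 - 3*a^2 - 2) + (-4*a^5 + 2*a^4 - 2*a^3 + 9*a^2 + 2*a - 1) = -4*a^5 + 2*a^4 - 5*a^3 + 6*a^2 + 2*a - 3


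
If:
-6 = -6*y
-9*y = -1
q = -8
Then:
No Solution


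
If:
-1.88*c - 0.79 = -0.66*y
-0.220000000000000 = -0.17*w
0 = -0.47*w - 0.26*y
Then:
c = -1.24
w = 1.29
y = -2.34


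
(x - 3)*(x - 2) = x^2 - 5*x + 6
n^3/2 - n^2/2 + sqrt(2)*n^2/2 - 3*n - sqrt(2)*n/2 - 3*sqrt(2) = (n/2 + 1)*(n - 3)*(n + sqrt(2))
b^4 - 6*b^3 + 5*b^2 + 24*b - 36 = (b - 3)^2*(b - 2)*(b + 2)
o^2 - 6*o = o*(o - 6)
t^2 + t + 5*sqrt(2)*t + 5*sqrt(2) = (t + 1)*(t + 5*sqrt(2))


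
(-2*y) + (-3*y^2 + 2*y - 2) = -3*y^2 - 2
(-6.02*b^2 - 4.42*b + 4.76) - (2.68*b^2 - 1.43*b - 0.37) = -8.7*b^2 - 2.99*b + 5.13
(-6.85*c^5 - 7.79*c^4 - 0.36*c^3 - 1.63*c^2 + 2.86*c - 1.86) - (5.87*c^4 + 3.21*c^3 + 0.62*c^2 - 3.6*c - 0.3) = -6.85*c^5 - 13.66*c^4 - 3.57*c^3 - 2.25*c^2 + 6.46*c - 1.56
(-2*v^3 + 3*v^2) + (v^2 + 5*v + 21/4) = -2*v^3 + 4*v^2 + 5*v + 21/4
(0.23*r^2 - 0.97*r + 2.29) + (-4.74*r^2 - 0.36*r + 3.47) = -4.51*r^2 - 1.33*r + 5.76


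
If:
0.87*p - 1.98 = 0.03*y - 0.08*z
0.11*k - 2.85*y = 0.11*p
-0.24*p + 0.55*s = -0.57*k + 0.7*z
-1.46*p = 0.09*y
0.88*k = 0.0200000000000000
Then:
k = 0.02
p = -0.00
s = 31.48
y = 0.00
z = 24.75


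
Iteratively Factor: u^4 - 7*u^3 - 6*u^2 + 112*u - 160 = (u - 4)*(u^3 - 3*u^2 - 18*u + 40) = (u - 4)*(u - 2)*(u^2 - u - 20) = (u - 4)*(u - 2)*(u + 4)*(u - 5)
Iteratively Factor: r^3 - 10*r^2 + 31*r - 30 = (r - 2)*(r^2 - 8*r + 15) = (r - 3)*(r - 2)*(r - 5)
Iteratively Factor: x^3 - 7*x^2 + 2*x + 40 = (x + 2)*(x^2 - 9*x + 20) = (x - 5)*(x + 2)*(x - 4)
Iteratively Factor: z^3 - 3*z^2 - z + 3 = (z - 3)*(z^2 - 1) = (z - 3)*(z - 1)*(z + 1)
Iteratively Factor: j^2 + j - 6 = (j - 2)*(j + 3)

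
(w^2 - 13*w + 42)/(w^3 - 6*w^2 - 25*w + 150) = (w - 7)/(w^2 - 25)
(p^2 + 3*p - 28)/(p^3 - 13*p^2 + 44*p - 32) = (p + 7)/(p^2 - 9*p + 8)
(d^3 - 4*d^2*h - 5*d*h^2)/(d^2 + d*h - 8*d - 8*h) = d*(d - 5*h)/(d - 8)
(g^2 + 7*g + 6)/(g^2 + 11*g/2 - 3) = 2*(g + 1)/(2*g - 1)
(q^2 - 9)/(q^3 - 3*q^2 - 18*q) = (q - 3)/(q*(q - 6))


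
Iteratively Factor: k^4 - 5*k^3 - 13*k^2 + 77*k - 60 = (k + 4)*(k^3 - 9*k^2 + 23*k - 15) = (k - 5)*(k + 4)*(k^2 - 4*k + 3) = (k - 5)*(k - 1)*(k + 4)*(k - 3)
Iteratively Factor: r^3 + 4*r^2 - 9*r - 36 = (r + 3)*(r^2 + r - 12) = (r + 3)*(r + 4)*(r - 3)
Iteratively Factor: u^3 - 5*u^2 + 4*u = (u - 1)*(u^2 - 4*u) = u*(u - 1)*(u - 4)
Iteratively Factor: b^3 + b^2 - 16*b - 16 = (b + 1)*(b^2 - 16) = (b - 4)*(b + 1)*(b + 4)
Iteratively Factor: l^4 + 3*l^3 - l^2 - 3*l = (l - 1)*(l^3 + 4*l^2 + 3*l) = (l - 1)*(l + 1)*(l^2 + 3*l) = l*(l - 1)*(l + 1)*(l + 3)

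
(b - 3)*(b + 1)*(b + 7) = b^3 + 5*b^2 - 17*b - 21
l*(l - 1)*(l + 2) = l^3 + l^2 - 2*l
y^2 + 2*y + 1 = (y + 1)^2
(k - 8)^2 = k^2 - 16*k + 64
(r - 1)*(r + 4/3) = r^2 + r/3 - 4/3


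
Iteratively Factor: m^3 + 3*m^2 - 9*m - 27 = (m + 3)*(m^2 - 9) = (m + 3)^2*(m - 3)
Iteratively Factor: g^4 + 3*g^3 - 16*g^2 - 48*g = (g)*(g^3 + 3*g^2 - 16*g - 48) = g*(g + 3)*(g^2 - 16) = g*(g - 4)*(g + 3)*(g + 4)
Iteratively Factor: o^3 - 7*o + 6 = (o - 2)*(o^2 + 2*o - 3) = (o - 2)*(o - 1)*(o + 3)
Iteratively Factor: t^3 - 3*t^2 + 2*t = (t - 2)*(t^2 - t) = t*(t - 2)*(t - 1)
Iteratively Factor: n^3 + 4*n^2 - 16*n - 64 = (n + 4)*(n^2 - 16) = (n + 4)^2*(n - 4)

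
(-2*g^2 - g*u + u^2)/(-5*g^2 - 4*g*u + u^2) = (-2*g + u)/(-5*g + u)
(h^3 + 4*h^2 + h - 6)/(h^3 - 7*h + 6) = (h + 2)/(h - 2)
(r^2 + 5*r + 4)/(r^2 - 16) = (r + 1)/(r - 4)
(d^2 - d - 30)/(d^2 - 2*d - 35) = (d - 6)/(d - 7)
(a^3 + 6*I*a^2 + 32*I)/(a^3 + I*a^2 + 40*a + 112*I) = (a - 2*I)/(a - 7*I)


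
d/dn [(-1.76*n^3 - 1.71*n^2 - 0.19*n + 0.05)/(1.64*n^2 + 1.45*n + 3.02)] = (-2.8864*n^4 - 5.104*n^3 - 18.1135*n^2 - 10.4924*n - 0.6463)/(2.6896*n^4 + 4.756*n^3 + 12.0081*n^2 + 8.758*n + 9.1204)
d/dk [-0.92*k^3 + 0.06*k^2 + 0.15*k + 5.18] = -2.76*k^2 + 0.12*k + 0.15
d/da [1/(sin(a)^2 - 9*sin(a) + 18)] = (9 - 2*sin(a))*cos(a)/(sin(a)^2 - 9*sin(a) + 18)^2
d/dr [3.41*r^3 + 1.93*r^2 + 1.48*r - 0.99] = 10.23*r^2 + 3.86*r + 1.48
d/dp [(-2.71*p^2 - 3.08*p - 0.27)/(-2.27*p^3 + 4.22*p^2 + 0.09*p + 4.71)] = (-6.1517*p^4 - 13.9832*p^3 + 10.915*p^2 - 23.2494*p - 14.4825)/(5.1529*p^6 - 19.1588*p^5 + 17.3998*p^4 - 20.6238*p^3 + 39.7605*p^2 + 0.8478*p + 22.1841)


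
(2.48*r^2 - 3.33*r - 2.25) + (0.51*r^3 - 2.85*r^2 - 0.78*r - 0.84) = 0.51*r^3 - 0.37*r^2 - 4.11*r - 3.09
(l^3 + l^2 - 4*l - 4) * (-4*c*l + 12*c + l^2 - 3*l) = -4*c*l^4 + 8*c*l^3 + 28*c*l^2 - 32*c*l - 48*c + l^5 - 2*l^4 - 7*l^3 + 8*l^2 + 12*l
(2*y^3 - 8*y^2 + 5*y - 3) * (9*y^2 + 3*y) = 18*y^5 - 66*y^4 + 21*y^3 - 12*y^2 - 9*y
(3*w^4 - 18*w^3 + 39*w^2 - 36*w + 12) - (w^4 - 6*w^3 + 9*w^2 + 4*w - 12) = 2*w^4 - 12*w^3 + 30*w^2 - 40*w + 24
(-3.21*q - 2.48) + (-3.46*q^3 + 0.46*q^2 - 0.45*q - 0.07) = -3.46*q^3 + 0.46*q^2 - 3.66*q - 2.55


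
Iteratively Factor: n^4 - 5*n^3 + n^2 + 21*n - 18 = (n - 3)*(n^3 - 2*n^2 - 5*n + 6) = (n - 3)*(n - 1)*(n^2 - n - 6) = (n - 3)^2*(n - 1)*(n + 2)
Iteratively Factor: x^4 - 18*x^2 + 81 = (x - 3)*(x^3 + 3*x^2 - 9*x - 27) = (x - 3)*(x + 3)*(x^2 - 9) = (x - 3)*(x + 3)^2*(x - 3)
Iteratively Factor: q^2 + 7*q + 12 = (q + 4)*(q + 3)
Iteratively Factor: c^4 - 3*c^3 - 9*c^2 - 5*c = (c + 1)*(c^3 - 4*c^2 - 5*c) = (c + 1)^2*(c^2 - 5*c) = (c - 5)*(c + 1)^2*(c)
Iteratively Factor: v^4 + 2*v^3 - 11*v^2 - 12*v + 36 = (v + 3)*(v^3 - v^2 - 8*v + 12) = (v + 3)^2*(v^2 - 4*v + 4) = (v - 2)*(v + 3)^2*(v - 2)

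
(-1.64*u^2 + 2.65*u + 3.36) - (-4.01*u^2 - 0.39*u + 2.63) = 2.37*u^2 + 3.04*u + 0.73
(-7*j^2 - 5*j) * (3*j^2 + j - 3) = -21*j^4 - 22*j^3 + 16*j^2 + 15*j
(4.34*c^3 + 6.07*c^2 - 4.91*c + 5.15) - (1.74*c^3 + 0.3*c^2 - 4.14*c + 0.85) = 2.6*c^3 + 5.77*c^2 - 0.77*c + 4.3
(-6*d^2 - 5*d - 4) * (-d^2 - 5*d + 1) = 6*d^4 + 35*d^3 + 23*d^2 + 15*d - 4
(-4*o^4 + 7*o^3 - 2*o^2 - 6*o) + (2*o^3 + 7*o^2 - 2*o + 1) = -4*o^4 + 9*o^3 + 5*o^2 - 8*o + 1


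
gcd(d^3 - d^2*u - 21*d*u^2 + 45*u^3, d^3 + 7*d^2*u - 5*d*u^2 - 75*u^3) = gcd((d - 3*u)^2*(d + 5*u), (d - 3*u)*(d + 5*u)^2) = -d^2 - 2*d*u + 15*u^2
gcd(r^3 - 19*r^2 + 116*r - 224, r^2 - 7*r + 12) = r - 4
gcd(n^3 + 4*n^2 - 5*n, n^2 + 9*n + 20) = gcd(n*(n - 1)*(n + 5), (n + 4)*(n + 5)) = n + 5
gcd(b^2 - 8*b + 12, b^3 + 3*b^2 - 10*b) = b - 2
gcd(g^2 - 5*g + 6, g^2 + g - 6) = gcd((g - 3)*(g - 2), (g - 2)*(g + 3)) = g - 2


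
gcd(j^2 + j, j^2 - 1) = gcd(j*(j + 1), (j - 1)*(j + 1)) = j + 1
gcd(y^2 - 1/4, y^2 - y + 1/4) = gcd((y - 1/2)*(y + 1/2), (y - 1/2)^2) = y - 1/2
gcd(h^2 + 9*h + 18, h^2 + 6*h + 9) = h + 3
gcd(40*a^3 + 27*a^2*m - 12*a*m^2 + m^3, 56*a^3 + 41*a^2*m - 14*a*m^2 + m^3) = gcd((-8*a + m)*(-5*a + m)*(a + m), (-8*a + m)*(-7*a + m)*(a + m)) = 8*a^2 + 7*a*m - m^2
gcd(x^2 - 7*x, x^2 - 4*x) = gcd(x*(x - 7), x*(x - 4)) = x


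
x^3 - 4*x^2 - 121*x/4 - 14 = (x - 8)*(x + 1/2)*(x + 7/2)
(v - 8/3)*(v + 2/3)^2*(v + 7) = v^4 + 17*v^3/3 - 112*v^2/9 - 620*v/27 - 224/27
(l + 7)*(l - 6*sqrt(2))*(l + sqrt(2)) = l^3 - 5*sqrt(2)*l^2 + 7*l^2 - 35*sqrt(2)*l - 12*l - 84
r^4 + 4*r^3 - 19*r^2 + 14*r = r*(r - 2)*(r - 1)*(r + 7)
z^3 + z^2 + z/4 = z*(z + 1/2)^2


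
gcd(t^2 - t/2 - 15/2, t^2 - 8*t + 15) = t - 3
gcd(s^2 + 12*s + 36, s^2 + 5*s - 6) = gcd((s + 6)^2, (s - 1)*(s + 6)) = s + 6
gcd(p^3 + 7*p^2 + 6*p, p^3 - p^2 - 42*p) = p^2 + 6*p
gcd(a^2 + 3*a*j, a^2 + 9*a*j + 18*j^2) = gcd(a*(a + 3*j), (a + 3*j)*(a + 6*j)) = a + 3*j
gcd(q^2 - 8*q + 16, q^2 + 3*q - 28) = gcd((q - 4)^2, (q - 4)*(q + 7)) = q - 4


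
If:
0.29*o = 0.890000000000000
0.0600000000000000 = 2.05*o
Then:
No Solution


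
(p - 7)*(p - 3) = p^2 - 10*p + 21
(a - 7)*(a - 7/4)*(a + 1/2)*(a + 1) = a^4 - 29*a^3/4 - 3*a^2/8 + 14*a + 49/8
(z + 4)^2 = z^2 + 8*z + 16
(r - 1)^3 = r^3 - 3*r^2 + 3*r - 1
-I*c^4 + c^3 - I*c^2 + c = c*(c - I)*(c + I)*(-I*c + 1)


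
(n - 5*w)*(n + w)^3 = n^4 - 2*n^3*w - 12*n^2*w^2 - 14*n*w^3 - 5*w^4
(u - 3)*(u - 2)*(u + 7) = u^3 + 2*u^2 - 29*u + 42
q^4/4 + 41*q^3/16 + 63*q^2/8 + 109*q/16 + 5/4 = (q/4 + 1)*(q + 1/4)*(q + 1)*(q + 5)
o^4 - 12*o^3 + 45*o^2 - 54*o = o*(o - 6)*(o - 3)^2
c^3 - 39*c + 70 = (c - 5)*(c - 2)*(c + 7)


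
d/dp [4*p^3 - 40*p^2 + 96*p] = 12*p^2 - 80*p + 96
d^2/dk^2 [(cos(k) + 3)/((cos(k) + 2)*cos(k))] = (-10*sin(k)^4/cos(k)^3 + sin(k)^2 - 17 - 14/cos(k) + 36/cos(k)^2 + 34/cos(k)^3)/(cos(k) + 2)^3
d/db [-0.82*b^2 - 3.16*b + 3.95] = -1.64*b - 3.16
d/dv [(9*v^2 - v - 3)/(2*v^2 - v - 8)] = (-7*v^2 - 132*v + 5)/(4*v^4 - 4*v^3 - 31*v^2 + 16*v + 64)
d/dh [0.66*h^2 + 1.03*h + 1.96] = 1.32*h + 1.03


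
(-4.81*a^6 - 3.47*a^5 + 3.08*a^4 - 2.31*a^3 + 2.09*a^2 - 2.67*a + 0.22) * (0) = 0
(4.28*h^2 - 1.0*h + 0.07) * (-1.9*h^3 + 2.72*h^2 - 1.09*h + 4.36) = -8.132*h^5 + 13.5416*h^4 - 7.5182*h^3 + 19.9412*h^2 - 4.4363*h + 0.3052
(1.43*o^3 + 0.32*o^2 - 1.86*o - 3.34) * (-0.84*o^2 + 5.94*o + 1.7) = -1.2012*o^5 + 8.2254*o^4 + 5.8942*o^3 - 7.6988*o^2 - 23.0016*o - 5.678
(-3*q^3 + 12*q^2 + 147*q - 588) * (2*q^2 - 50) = -6*q^5 + 24*q^4 + 444*q^3 - 1776*q^2 - 7350*q + 29400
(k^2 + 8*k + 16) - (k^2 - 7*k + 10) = 15*k + 6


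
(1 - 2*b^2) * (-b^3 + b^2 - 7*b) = 2*b^5 - 2*b^4 + 13*b^3 + b^2 - 7*b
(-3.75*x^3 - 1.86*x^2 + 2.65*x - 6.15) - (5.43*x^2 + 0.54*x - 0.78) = -3.75*x^3 - 7.29*x^2 + 2.11*x - 5.37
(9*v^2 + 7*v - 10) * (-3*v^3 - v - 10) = -27*v^5 - 21*v^4 + 21*v^3 - 97*v^2 - 60*v + 100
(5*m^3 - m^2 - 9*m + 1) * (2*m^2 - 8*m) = 10*m^5 - 42*m^4 - 10*m^3 + 74*m^2 - 8*m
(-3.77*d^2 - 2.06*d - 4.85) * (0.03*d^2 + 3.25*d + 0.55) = -0.1131*d^4 - 12.3143*d^3 - 8.914*d^2 - 16.8955*d - 2.6675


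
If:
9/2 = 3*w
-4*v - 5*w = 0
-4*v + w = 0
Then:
No Solution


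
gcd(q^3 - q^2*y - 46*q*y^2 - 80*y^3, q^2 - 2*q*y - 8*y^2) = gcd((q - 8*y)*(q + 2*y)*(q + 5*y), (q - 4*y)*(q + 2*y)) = q + 2*y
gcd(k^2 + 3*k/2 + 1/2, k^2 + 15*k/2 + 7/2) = k + 1/2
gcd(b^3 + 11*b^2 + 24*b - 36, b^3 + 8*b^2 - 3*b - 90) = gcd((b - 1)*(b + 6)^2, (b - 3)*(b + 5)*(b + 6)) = b + 6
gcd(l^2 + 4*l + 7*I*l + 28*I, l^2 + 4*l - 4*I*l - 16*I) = l + 4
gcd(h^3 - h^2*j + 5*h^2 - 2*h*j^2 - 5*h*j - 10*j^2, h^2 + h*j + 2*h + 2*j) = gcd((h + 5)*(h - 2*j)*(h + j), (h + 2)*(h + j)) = h + j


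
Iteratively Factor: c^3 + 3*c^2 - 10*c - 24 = (c - 3)*(c^2 + 6*c + 8) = (c - 3)*(c + 4)*(c + 2)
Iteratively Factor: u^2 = (u)*(u)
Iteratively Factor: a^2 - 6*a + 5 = (a - 1)*(a - 5)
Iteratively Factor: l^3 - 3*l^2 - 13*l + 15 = (l + 3)*(l^2 - 6*l + 5) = (l - 1)*(l + 3)*(l - 5)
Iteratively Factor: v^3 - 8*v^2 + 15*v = (v - 3)*(v^2 - 5*v) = v*(v - 3)*(v - 5)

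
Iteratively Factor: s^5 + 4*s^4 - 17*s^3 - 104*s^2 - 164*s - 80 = (s + 2)*(s^4 + 2*s^3 - 21*s^2 - 62*s - 40) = (s + 1)*(s + 2)*(s^3 + s^2 - 22*s - 40) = (s + 1)*(s + 2)^2*(s^2 - s - 20) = (s + 1)*(s + 2)^2*(s + 4)*(s - 5)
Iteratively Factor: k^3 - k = (k)*(k^2 - 1) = k*(k + 1)*(k - 1)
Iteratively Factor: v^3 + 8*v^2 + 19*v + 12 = (v + 3)*(v^2 + 5*v + 4) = (v + 1)*(v + 3)*(v + 4)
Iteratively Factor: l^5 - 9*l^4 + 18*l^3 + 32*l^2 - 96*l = (l - 4)*(l^4 - 5*l^3 - 2*l^2 + 24*l) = (l - 4)*(l + 2)*(l^3 - 7*l^2 + 12*l) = l*(l - 4)*(l + 2)*(l^2 - 7*l + 12) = l*(l - 4)^2*(l + 2)*(l - 3)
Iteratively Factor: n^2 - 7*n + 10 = (n - 2)*(n - 5)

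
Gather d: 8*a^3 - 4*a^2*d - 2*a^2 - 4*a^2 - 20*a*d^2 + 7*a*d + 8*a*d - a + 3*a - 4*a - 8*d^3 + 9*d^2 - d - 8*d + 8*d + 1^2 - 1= 8*a^3 - 6*a^2 - 2*a - 8*d^3 + d^2*(9 - 20*a) + d*(-4*a^2 + 15*a - 1)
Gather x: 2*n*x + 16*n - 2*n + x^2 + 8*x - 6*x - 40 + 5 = 14*n + x^2 + x*(2*n + 2) - 35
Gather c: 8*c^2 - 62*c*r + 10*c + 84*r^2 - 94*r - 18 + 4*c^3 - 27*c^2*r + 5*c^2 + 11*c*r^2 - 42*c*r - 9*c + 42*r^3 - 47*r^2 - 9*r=4*c^3 + c^2*(13 - 27*r) + c*(11*r^2 - 104*r + 1) + 42*r^3 + 37*r^2 - 103*r - 18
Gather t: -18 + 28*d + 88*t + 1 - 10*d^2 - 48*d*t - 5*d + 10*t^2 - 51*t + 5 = -10*d^2 + 23*d + 10*t^2 + t*(37 - 48*d) - 12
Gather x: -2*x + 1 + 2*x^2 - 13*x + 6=2*x^2 - 15*x + 7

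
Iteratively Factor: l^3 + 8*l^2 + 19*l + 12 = (l + 4)*(l^2 + 4*l + 3) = (l + 1)*(l + 4)*(l + 3)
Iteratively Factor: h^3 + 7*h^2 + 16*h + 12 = (h + 3)*(h^2 + 4*h + 4) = (h + 2)*(h + 3)*(h + 2)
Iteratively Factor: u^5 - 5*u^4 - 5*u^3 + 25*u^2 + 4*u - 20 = (u + 1)*(u^4 - 6*u^3 + u^2 + 24*u - 20) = (u - 1)*(u + 1)*(u^3 - 5*u^2 - 4*u + 20) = (u - 5)*(u - 1)*(u + 1)*(u^2 - 4) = (u - 5)*(u - 1)*(u + 1)*(u + 2)*(u - 2)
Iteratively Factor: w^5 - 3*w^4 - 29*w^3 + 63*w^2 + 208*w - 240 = (w - 5)*(w^4 + 2*w^3 - 19*w^2 - 32*w + 48) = (w - 5)*(w - 4)*(w^3 + 6*w^2 + 5*w - 12) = (w - 5)*(w - 4)*(w + 3)*(w^2 + 3*w - 4) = (w - 5)*(w - 4)*(w + 3)*(w + 4)*(w - 1)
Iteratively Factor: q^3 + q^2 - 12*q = (q - 3)*(q^2 + 4*q) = (q - 3)*(q + 4)*(q)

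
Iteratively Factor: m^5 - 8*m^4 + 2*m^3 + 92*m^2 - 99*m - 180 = (m + 1)*(m^4 - 9*m^3 + 11*m^2 + 81*m - 180) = (m - 5)*(m + 1)*(m^3 - 4*m^2 - 9*m + 36) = (m - 5)*(m + 1)*(m + 3)*(m^2 - 7*m + 12) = (m - 5)*(m - 4)*(m + 1)*(m + 3)*(m - 3)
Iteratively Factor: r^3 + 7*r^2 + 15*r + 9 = (r + 3)*(r^2 + 4*r + 3) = (r + 1)*(r + 3)*(r + 3)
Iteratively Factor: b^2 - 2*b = (b)*(b - 2)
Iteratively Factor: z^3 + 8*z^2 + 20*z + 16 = (z + 2)*(z^2 + 6*z + 8) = (z + 2)^2*(z + 4)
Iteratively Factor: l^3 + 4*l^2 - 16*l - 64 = (l + 4)*(l^2 - 16) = (l + 4)^2*(l - 4)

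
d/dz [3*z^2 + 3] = 6*z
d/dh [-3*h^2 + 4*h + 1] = 4 - 6*h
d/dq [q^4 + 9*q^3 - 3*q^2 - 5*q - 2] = 4*q^3 + 27*q^2 - 6*q - 5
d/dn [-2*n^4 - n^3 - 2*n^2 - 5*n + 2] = -8*n^3 - 3*n^2 - 4*n - 5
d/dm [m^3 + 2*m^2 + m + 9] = 3*m^2 + 4*m + 1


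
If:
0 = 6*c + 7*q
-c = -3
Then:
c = 3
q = -18/7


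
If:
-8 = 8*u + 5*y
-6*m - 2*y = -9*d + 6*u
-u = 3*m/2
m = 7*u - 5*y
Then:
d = -608/2115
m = 16/47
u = -24/47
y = -184/235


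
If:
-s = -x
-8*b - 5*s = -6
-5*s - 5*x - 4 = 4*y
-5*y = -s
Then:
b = 53/54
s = -10/27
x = -10/27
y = -2/27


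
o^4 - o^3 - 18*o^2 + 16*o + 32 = (o - 4)*(o - 2)*(o + 1)*(o + 4)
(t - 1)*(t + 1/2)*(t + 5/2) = t^3 + 2*t^2 - 7*t/4 - 5/4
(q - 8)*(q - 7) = q^2 - 15*q + 56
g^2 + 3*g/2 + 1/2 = (g + 1/2)*(g + 1)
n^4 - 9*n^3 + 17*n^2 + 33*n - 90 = (n - 5)*(n - 3)^2*(n + 2)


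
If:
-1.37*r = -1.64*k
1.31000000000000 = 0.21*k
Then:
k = 6.24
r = 7.47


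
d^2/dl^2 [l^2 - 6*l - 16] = 2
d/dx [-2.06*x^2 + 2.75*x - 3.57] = 2.75 - 4.12*x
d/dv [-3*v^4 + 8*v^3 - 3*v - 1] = -12*v^3 + 24*v^2 - 3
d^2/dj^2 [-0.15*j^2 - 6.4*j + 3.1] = -0.300000000000000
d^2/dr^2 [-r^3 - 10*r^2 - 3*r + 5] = -6*r - 20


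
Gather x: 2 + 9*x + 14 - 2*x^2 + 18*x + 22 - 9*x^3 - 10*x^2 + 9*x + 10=-9*x^3 - 12*x^2 + 36*x + 48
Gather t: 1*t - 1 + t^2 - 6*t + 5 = t^2 - 5*t + 4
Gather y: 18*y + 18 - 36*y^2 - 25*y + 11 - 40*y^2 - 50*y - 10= -76*y^2 - 57*y + 19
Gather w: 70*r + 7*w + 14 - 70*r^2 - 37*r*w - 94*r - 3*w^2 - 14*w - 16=-70*r^2 - 24*r - 3*w^2 + w*(-37*r - 7) - 2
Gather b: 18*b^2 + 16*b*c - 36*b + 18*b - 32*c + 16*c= 18*b^2 + b*(16*c - 18) - 16*c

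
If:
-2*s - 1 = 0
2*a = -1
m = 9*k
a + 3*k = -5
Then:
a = -1/2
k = -3/2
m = -27/2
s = -1/2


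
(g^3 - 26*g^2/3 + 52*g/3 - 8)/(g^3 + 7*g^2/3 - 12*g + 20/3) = (g - 6)/(g + 5)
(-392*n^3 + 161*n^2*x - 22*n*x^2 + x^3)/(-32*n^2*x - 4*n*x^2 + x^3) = (49*n^2 - 14*n*x + x^2)/(x*(4*n + x))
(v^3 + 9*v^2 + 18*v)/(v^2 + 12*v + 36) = v*(v + 3)/(v + 6)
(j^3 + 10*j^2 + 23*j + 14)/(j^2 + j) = j + 9 + 14/j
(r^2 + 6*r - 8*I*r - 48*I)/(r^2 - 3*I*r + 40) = (r + 6)/(r + 5*I)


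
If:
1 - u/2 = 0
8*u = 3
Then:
No Solution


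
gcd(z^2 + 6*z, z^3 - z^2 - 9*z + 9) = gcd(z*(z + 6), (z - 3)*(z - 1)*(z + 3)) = 1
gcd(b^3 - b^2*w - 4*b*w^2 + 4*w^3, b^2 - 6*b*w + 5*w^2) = -b + w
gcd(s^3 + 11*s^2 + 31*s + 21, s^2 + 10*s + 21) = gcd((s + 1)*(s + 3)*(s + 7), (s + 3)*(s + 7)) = s^2 + 10*s + 21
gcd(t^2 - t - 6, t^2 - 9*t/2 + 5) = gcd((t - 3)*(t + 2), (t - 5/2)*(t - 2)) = 1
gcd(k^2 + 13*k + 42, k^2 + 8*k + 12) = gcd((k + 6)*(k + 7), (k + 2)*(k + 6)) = k + 6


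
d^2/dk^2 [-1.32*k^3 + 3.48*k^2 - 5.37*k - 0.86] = 6.96 - 7.92*k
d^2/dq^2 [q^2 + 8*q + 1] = 2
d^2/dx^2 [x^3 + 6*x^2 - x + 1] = 6*x + 12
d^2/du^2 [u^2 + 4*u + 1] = 2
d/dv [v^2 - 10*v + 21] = 2*v - 10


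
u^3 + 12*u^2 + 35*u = u*(u + 5)*(u + 7)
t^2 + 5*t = t*(t + 5)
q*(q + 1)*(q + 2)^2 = q^4 + 5*q^3 + 8*q^2 + 4*q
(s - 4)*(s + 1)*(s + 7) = s^3 + 4*s^2 - 25*s - 28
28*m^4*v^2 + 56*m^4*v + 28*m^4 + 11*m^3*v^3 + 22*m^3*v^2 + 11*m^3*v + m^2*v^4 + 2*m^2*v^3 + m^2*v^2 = (4*m + v)*(7*m + v)*(m*v + m)^2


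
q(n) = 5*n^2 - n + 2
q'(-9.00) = -91.00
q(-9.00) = 416.00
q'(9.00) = 89.00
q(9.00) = 398.00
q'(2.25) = 21.50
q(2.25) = 25.06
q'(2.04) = 19.40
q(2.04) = 20.77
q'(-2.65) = -27.50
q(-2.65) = 39.76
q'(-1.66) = -17.60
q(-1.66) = 17.44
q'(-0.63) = -7.30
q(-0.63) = 4.61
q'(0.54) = 4.40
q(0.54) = 2.92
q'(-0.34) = -4.40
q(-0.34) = 2.92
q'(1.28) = 11.80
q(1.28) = 8.91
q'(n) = 10*n - 1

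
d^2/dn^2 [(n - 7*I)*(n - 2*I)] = 2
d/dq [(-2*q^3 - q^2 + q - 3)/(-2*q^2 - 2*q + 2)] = (q^4 + 2*q^3 - 2*q^2 - 4*q - 1)/(q^4 + 2*q^3 - q^2 - 2*q + 1)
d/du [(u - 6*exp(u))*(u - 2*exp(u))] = -8*u*exp(u) + 2*u + 24*exp(2*u) - 8*exp(u)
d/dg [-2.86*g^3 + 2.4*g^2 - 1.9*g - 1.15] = -8.58*g^2 + 4.8*g - 1.9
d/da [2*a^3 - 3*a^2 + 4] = 6*a*(a - 1)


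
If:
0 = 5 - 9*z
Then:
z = 5/9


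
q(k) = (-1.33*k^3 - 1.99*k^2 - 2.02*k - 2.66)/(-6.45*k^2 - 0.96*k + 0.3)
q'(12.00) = 0.20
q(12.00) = 2.78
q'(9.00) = 0.20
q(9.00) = 2.17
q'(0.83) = -1.46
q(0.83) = 1.31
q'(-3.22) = 0.20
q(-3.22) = -0.43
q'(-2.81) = 0.21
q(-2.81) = -0.35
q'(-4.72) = 0.20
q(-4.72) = -0.74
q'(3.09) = 0.15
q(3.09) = 1.04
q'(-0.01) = -29.39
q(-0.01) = -8.54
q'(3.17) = 0.16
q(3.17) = 1.06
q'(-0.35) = 327.47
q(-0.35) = 13.88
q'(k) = (12.9*k + 0.96)*(-1.33*k^3 - 1.99*k^2 - 2.02*k - 2.66)/(-6.45*k^2 - 0.96*k + 0.3)^2 + (-3.99*k^2 - 3.98*k - 2.02)/(-6.45*k^2 - 0.96*k + 0.3)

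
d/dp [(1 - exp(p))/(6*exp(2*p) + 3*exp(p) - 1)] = (-3*(1 - exp(p))*(4*exp(p) + 1) - 6*exp(2*p) - 3*exp(p) + 1)*exp(p)/(6*exp(2*p) + 3*exp(p) - 1)^2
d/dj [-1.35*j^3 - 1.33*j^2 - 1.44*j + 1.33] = -4.05*j^2 - 2.66*j - 1.44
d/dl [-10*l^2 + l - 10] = 1 - 20*l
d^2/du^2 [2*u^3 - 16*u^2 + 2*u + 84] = 12*u - 32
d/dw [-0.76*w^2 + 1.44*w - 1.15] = 1.44 - 1.52*w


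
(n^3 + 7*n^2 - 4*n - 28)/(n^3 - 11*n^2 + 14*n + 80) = (n^2 + 5*n - 14)/(n^2 - 13*n + 40)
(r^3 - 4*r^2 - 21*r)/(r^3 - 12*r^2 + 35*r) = (r + 3)/(r - 5)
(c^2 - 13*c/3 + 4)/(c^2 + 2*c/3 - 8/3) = (c - 3)/(c + 2)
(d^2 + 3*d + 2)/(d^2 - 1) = (d + 2)/(d - 1)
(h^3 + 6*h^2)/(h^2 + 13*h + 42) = h^2/(h + 7)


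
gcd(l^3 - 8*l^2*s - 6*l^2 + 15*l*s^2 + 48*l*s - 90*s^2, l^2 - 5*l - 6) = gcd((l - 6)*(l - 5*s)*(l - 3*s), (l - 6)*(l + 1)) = l - 6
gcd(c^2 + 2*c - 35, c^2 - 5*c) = c - 5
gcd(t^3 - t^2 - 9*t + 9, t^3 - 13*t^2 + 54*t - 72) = t - 3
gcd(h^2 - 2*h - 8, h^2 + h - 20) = h - 4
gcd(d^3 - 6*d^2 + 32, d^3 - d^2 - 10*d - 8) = d^2 - 2*d - 8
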